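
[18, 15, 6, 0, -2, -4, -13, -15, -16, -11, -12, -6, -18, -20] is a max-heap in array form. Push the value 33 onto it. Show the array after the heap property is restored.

[33, 15, 18, 0, -2, -4, 6, -15, -16, -11, -12, -6, -18, -20, -13]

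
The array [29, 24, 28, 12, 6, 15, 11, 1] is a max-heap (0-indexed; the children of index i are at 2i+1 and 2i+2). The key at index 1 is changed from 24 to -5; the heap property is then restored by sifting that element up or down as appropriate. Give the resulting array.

[29, 12, 28, 1, 6, 15, 11, -5]

set index 1 from 24 to -5 → [29, -5, 28, 12, 6, 15, 11, 1]
-5 vs larger child 12 at index 3, swap → [29, 12, 28, -5, 6, 15, 11, 1]
-5 vs only child 1 at index 7, swap → [29, 12, 28, 1, 6, 15, 11, -5]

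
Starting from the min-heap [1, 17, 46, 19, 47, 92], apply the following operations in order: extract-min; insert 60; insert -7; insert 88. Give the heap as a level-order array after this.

[-7, 19, 17, 88, 47, 60, 46, 92]

extract-min → returns 1:
  remove root 1; move last element 92 to root → [92, 17, 46, 19, 47]
  92 vs smaller child 17 at index 1, swap → [17, 92, 46, 19, 47]
  92 vs smaller child 19 at index 3, swap → [17, 19, 46, 92, 47]
insert 60:
  append 60 at index 5 → [17, 19, 46, 92, 47, 60] (no swap needed)
insert -7:
  append -7 at index 6 → [17, 19, 46, 92, 47, 60, -7]
  -7 < parent 46 at index 2, swap → [17, 19, -7, 92, 47, 60, 46]
  -7 < parent 17 at index 0, swap → [-7, 19, 17, 92, 47, 60, 46]
insert 88:
  append 88 at index 7 → [-7, 19, 17, 92, 47, 60, 46, 88]
  88 < parent 92 at index 3, swap → [-7, 19, 17, 88, 47, 60, 46, 92]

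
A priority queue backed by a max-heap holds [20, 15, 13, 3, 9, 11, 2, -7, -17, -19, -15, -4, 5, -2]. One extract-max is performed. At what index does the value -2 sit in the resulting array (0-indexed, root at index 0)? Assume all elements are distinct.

4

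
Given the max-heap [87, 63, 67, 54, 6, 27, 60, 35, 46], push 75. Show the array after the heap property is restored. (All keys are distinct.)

[87, 75, 67, 54, 63, 27, 60, 35, 46, 6]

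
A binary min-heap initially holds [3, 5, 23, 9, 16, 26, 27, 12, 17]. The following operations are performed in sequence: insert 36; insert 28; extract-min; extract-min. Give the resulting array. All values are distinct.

[9, 12, 23, 17, 16, 26, 27, 28, 36]

insert 36:
  append 36 at index 9 → [3, 5, 23, 9, 16, 26, 27, 12, 17, 36] (no swap needed)
insert 28:
  append 28 at index 10 → [3, 5, 23, 9, 16, 26, 27, 12, 17, 36, 28] (no swap needed)
extract-min → returns 3:
  remove root 3; move last element 28 to root → [28, 5, 23, 9, 16, 26, 27, 12, 17, 36]
  28 vs smaller child 5 at index 1, swap → [5, 28, 23, 9, 16, 26, 27, 12, 17, 36]
  28 vs smaller child 9 at index 3, swap → [5, 9, 23, 28, 16, 26, 27, 12, 17, 36]
  28 vs smaller child 12 at index 7, swap → [5, 9, 23, 12, 16, 26, 27, 28, 17, 36]
extract-min → returns 5:
  remove root 5; move last element 36 to root → [36, 9, 23, 12, 16, 26, 27, 28, 17]
  36 vs smaller child 9 at index 1, swap → [9, 36, 23, 12, 16, 26, 27, 28, 17]
  36 vs smaller child 12 at index 3, swap → [9, 12, 23, 36, 16, 26, 27, 28, 17]
  36 vs smaller child 17 at index 8, swap → [9, 12, 23, 17, 16, 26, 27, 28, 36]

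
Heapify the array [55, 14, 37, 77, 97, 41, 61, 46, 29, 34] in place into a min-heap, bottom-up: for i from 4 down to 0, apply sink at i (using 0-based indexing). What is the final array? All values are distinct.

sift down from index 4:
  97 vs only child 34 at index 9, swap → [55, 14, 37, 77, 34, 41, 61, 46, 29, 97]
sift down from index 3:
  77 vs smaller child 29 at index 8, swap → [55, 14, 37, 29, 34, 41, 61, 46, 77, 97]
sift down from index 2: already satisfies heap property
sift down from index 1: already satisfies heap property
sift down from index 0:
  55 vs smaller child 14 at index 1, swap → [14, 55, 37, 29, 34, 41, 61, 46, 77, 97]
  55 vs smaller child 29 at index 3, swap → [14, 29, 37, 55, 34, 41, 61, 46, 77, 97]
  55 vs smaller child 46 at index 7, swap → [14, 29, 37, 46, 34, 41, 61, 55, 77, 97]

[14, 29, 37, 46, 34, 41, 61, 55, 77, 97]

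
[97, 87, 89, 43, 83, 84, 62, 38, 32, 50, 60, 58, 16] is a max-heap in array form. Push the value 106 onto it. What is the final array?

[106, 87, 97, 43, 83, 84, 89, 38, 32, 50, 60, 58, 16, 62]

append 106 at index 13 → [97, 87, 89, 43, 83, 84, 62, 38, 32, 50, 60, 58, 16, 106]
106 > parent 62 at index 6, swap → [97, 87, 89, 43, 83, 84, 106, 38, 32, 50, 60, 58, 16, 62]
106 > parent 89 at index 2, swap → [97, 87, 106, 43, 83, 84, 89, 38, 32, 50, 60, 58, 16, 62]
106 > parent 97 at index 0, swap → [106, 87, 97, 43, 83, 84, 89, 38, 32, 50, 60, 58, 16, 62]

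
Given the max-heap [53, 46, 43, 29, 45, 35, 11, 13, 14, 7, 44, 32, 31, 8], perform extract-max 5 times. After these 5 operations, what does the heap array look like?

[35, 32, 11, 29, 31, 8, 7, 13, 14]

extract-max #1 returns 53:
  remove root 53; move last element 8 to root → [8, 46, 43, 29, 45, 35, 11, 13, 14, 7, 44, 32, 31]
  8 vs larger child 46 at index 1, swap → [46, 8, 43, 29, 45, 35, 11, 13, 14, 7, 44, 32, 31]
  8 vs larger child 45 at index 4, swap → [46, 45, 43, 29, 8, 35, 11, 13, 14, 7, 44, 32, 31]
  8 vs larger child 44 at index 10, swap → [46, 45, 43, 29, 44, 35, 11, 13, 14, 7, 8, 32, 31]
extract-max #2 returns 46:
  remove root 46; move last element 31 to root → [31, 45, 43, 29, 44, 35, 11, 13, 14, 7, 8, 32]
  31 vs larger child 45 at index 1, swap → [45, 31, 43, 29, 44, 35, 11, 13, 14, 7, 8, 32]
  31 vs larger child 44 at index 4, swap → [45, 44, 43, 29, 31, 35, 11, 13, 14, 7, 8, 32]
extract-max #3 returns 45:
  remove root 45; move last element 32 to root → [32, 44, 43, 29, 31, 35, 11, 13, 14, 7, 8]
  32 vs larger child 44 at index 1, swap → [44, 32, 43, 29, 31, 35, 11, 13, 14, 7, 8]
extract-max #4 returns 44:
  remove root 44; move last element 8 to root → [8, 32, 43, 29, 31, 35, 11, 13, 14, 7]
  8 vs larger child 43 at index 2, swap → [43, 32, 8, 29, 31, 35, 11, 13, 14, 7]
  8 vs larger child 35 at index 5, swap → [43, 32, 35, 29, 31, 8, 11, 13, 14, 7]
extract-max #5 returns 43:
  remove root 43; move last element 7 to root → [7, 32, 35, 29, 31, 8, 11, 13, 14]
  7 vs larger child 35 at index 2, swap → [35, 32, 7, 29, 31, 8, 11, 13, 14]
  7 vs larger child 11 at index 6, swap → [35, 32, 11, 29, 31, 8, 7, 13, 14]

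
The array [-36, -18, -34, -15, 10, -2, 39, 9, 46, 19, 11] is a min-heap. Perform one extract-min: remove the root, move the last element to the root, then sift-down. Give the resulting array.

[-34, -18, -2, -15, 10, 11, 39, 9, 46, 19]

remove root -36; move last element 11 to root → [11, -18, -34, -15, 10, -2, 39, 9, 46, 19]
11 vs smaller child -34 at index 2, swap → [-34, -18, 11, -15, 10, -2, 39, 9, 46, 19]
11 vs smaller child -2 at index 5, swap → [-34, -18, -2, -15, 10, 11, 39, 9, 46, 19]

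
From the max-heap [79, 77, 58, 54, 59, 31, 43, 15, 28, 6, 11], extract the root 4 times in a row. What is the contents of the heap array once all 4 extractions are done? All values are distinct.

[54, 28, 43, 15, 11, 31, 6]

extract-max #1 returns 79:
  remove root 79; move last element 11 to root → [11, 77, 58, 54, 59, 31, 43, 15, 28, 6]
  11 vs larger child 77 at index 1, swap → [77, 11, 58, 54, 59, 31, 43, 15, 28, 6]
  11 vs larger child 59 at index 4, swap → [77, 59, 58, 54, 11, 31, 43, 15, 28, 6]
extract-max #2 returns 77:
  remove root 77; move last element 6 to root → [6, 59, 58, 54, 11, 31, 43, 15, 28]
  6 vs larger child 59 at index 1, swap → [59, 6, 58, 54, 11, 31, 43, 15, 28]
  6 vs larger child 54 at index 3, swap → [59, 54, 58, 6, 11, 31, 43, 15, 28]
  6 vs larger child 28 at index 8, swap → [59, 54, 58, 28, 11, 31, 43, 15, 6]
extract-max #3 returns 59:
  remove root 59; move last element 6 to root → [6, 54, 58, 28, 11, 31, 43, 15]
  6 vs larger child 58 at index 2, swap → [58, 54, 6, 28, 11, 31, 43, 15]
  6 vs larger child 43 at index 6, swap → [58, 54, 43, 28, 11, 31, 6, 15]
extract-max #4 returns 58:
  remove root 58; move last element 15 to root → [15, 54, 43, 28, 11, 31, 6]
  15 vs larger child 54 at index 1, swap → [54, 15, 43, 28, 11, 31, 6]
  15 vs larger child 28 at index 3, swap → [54, 28, 43, 15, 11, 31, 6]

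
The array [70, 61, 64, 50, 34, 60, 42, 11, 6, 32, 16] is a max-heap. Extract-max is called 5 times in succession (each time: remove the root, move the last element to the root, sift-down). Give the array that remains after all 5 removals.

extract-max #1 returns 70:
  remove root 70; move last element 16 to root → [16, 61, 64, 50, 34, 60, 42, 11, 6, 32]
  16 vs larger child 64 at index 2, swap → [64, 61, 16, 50, 34, 60, 42, 11, 6, 32]
  16 vs larger child 60 at index 5, swap → [64, 61, 60, 50, 34, 16, 42, 11, 6, 32]
extract-max #2 returns 64:
  remove root 64; move last element 32 to root → [32, 61, 60, 50, 34, 16, 42, 11, 6]
  32 vs larger child 61 at index 1, swap → [61, 32, 60, 50, 34, 16, 42, 11, 6]
  32 vs larger child 50 at index 3, swap → [61, 50, 60, 32, 34, 16, 42, 11, 6]
extract-max #3 returns 61:
  remove root 61; move last element 6 to root → [6, 50, 60, 32, 34, 16, 42, 11]
  6 vs larger child 60 at index 2, swap → [60, 50, 6, 32, 34, 16, 42, 11]
  6 vs larger child 42 at index 6, swap → [60, 50, 42, 32, 34, 16, 6, 11]
extract-max #4 returns 60:
  remove root 60; move last element 11 to root → [11, 50, 42, 32, 34, 16, 6]
  11 vs larger child 50 at index 1, swap → [50, 11, 42, 32, 34, 16, 6]
  11 vs larger child 34 at index 4, swap → [50, 34, 42, 32, 11, 16, 6]
extract-max #5 returns 50:
  remove root 50; move last element 6 to root → [6, 34, 42, 32, 11, 16]
  6 vs larger child 42 at index 2, swap → [42, 34, 6, 32, 11, 16]
  6 vs only child 16 at index 5, swap → [42, 34, 16, 32, 11, 6]

[42, 34, 16, 32, 11, 6]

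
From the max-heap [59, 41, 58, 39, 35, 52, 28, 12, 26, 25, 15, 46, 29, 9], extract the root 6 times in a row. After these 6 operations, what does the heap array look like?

[35, 26, 29, 15, 25, 9, 28, 12]

extract-max #1 returns 59:
  remove root 59; move last element 9 to root → [9, 41, 58, 39, 35, 52, 28, 12, 26, 25, 15, 46, 29]
  9 vs larger child 58 at index 2, swap → [58, 41, 9, 39, 35, 52, 28, 12, 26, 25, 15, 46, 29]
  9 vs larger child 52 at index 5, swap → [58, 41, 52, 39, 35, 9, 28, 12, 26, 25, 15, 46, 29]
  9 vs larger child 46 at index 11, swap → [58, 41, 52, 39, 35, 46, 28, 12, 26, 25, 15, 9, 29]
extract-max #2 returns 58:
  remove root 58; move last element 29 to root → [29, 41, 52, 39, 35, 46, 28, 12, 26, 25, 15, 9]
  29 vs larger child 52 at index 2, swap → [52, 41, 29, 39, 35, 46, 28, 12, 26, 25, 15, 9]
  29 vs larger child 46 at index 5, swap → [52, 41, 46, 39, 35, 29, 28, 12, 26, 25, 15, 9]
extract-max #3 returns 52:
  remove root 52; move last element 9 to root → [9, 41, 46, 39, 35, 29, 28, 12, 26, 25, 15]
  9 vs larger child 46 at index 2, swap → [46, 41, 9, 39, 35, 29, 28, 12, 26, 25, 15]
  9 vs larger child 29 at index 5, swap → [46, 41, 29, 39, 35, 9, 28, 12, 26, 25, 15]
extract-max #4 returns 46:
  remove root 46; move last element 15 to root → [15, 41, 29, 39, 35, 9, 28, 12, 26, 25]
  15 vs larger child 41 at index 1, swap → [41, 15, 29, 39, 35, 9, 28, 12, 26, 25]
  15 vs larger child 39 at index 3, swap → [41, 39, 29, 15, 35, 9, 28, 12, 26, 25]
  15 vs larger child 26 at index 8, swap → [41, 39, 29, 26, 35, 9, 28, 12, 15, 25]
extract-max #5 returns 41:
  remove root 41; move last element 25 to root → [25, 39, 29, 26, 35, 9, 28, 12, 15]
  25 vs larger child 39 at index 1, swap → [39, 25, 29, 26, 35, 9, 28, 12, 15]
  25 vs larger child 35 at index 4, swap → [39, 35, 29, 26, 25, 9, 28, 12, 15]
extract-max #6 returns 39:
  remove root 39; move last element 15 to root → [15, 35, 29, 26, 25, 9, 28, 12]
  15 vs larger child 35 at index 1, swap → [35, 15, 29, 26, 25, 9, 28, 12]
  15 vs larger child 26 at index 3, swap → [35, 26, 29, 15, 25, 9, 28, 12]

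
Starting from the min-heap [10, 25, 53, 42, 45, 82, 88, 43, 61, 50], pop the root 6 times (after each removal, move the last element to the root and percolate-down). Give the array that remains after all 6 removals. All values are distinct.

extract-min #1 returns 10:
  remove root 10; move last element 50 to root → [50, 25, 53, 42, 45, 82, 88, 43, 61]
  50 vs smaller child 25 at index 1, swap → [25, 50, 53, 42, 45, 82, 88, 43, 61]
  50 vs smaller child 42 at index 3, swap → [25, 42, 53, 50, 45, 82, 88, 43, 61]
  50 vs smaller child 43 at index 7, swap → [25, 42, 53, 43, 45, 82, 88, 50, 61]
extract-min #2 returns 25:
  remove root 25; move last element 61 to root → [61, 42, 53, 43, 45, 82, 88, 50]
  61 vs smaller child 42 at index 1, swap → [42, 61, 53, 43, 45, 82, 88, 50]
  61 vs smaller child 43 at index 3, swap → [42, 43, 53, 61, 45, 82, 88, 50]
  61 vs only child 50 at index 7, swap → [42, 43, 53, 50, 45, 82, 88, 61]
extract-min #3 returns 42:
  remove root 42; move last element 61 to root → [61, 43, 53, 50, 45, 82, 88]
  61 vs smaller child 43 at index 1, swap → [43, 61, 53, 50, 45, 82, 88]
  61 vs smaller child 45 at index 4, swap → [43, 45, 53, 50, 61, 82, 88]
extract-min #4 returns 43:
  remove root 43; move last element 88 to root → [88, 45, 53, 50, 61, 82]
  88 vs smaller child 45 at index 1, swap → [45, 88, 53, 50, 61, 82]
  88 vs smaller child 50 at index 3, swap → [45, 50, 53, 88, 61, 82]
extract-min #5 returns 45:
  remove root 45; move last element 82 to root → [82, 50, 53, 88, 61]
  82 vs smaller child 50 at index 1, swap → [50, 82, 53, 88, 61]
  82 vs smaller child 61 at index 4, swap → [50, 61, 53, 88, 82]
extract-min #6 returns 50:
  remove root 50; move last element 82 to root → [82, 61, 53, 88]
  82 vs smaller child 53 at index 2, swap → [53, 61, 82, 88]

[53, 61, 82, 88]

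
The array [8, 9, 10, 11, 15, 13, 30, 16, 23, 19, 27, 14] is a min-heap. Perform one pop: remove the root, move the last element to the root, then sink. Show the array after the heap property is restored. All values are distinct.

[9, 11, 10, 14, 15, 13, 30, 16, 23, 19, 27]

remove root 8; move last element 14 to root → [14, 9, 10, 11, 15, 13, 30, 16, 23, 19, 27]
14 vs smaller child 9 at index 1, swap → [9, 14, 10, 11, 15, 13, 30, 16, 23, 19, 27]
14 vs smaller child 11 at index 3, swap → [9, 11, 10, 14, 15, 13, 30, 16, 23, 19, 27]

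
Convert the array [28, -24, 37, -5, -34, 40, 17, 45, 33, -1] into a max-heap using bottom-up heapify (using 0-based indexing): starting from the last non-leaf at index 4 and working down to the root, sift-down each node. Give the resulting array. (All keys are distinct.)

sift down from index 4:
  -34 vs only child -1 at index 9, swap → [28, -24, 37, -5, -1, 40, 17, 45, 33, -34]
sift down from index 3:
  -5 vs larger child 45 at index 7, swap → [28, -24, 37, 45, -1, 40, 17, -5, 33, -34]
sift down from index 2:
  37 vs larger child 40 at index 5, swap → [28, -24, 40, 45, -1, 37, 17, -5, 33, -34]
sift down from index 1:
  -24 vs larger child 45 at index 3, swap → [28, 45, 40, -24, -1, 37, 17, -5, 33, -34]
  -24 vs larger child 33 at index 8, swap → [28, 45, 40, 33, -1, 37, 17, -5, -24, -34]
sift down from index 0:
  28 vs larger child 45 at index 1, swap → [45, 28, 40, 33, -1, 37, 17, -5, -24, -34]
  28 vs larger child 33 at index 3, swap → [45, 33, 40, 28, -1, 37, 17, -5, -24, -34]

[45, 33, 40, 28, -1, 37, 17, -5, -24, -34]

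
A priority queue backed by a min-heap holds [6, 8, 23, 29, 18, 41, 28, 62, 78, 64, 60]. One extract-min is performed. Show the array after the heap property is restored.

remove root 6; move last element 60 to root → [60, 8, 23, 29, 18, 41, 28, 62, 78, 64]
60 vs smaller child 8 at index 1, swap → [8, 60, 23, 29, 18, 41, 28, 62, 78, 64]
60 vs smaller child 18 at index 4, swap → [8, 18, 23, 29, 60, 41, 28, 62, 78, 64]

[8, 18, 23, 29, 60, 41, 28, 62, 78, 64]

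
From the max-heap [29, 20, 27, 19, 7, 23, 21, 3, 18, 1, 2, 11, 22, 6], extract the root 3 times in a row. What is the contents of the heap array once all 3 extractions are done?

extract-max #1 returns 29:
  remove root 29; move last element 6 to root → [6, 20, 27, 19, 7, 23, 21, 3, 18, 1, 2, 11, 22]
  6 vs larger child 27 at index 2, swap → [27, 20, 6, 19, 7, 23, 21, 3, 18, 1, 2, 11, 22]
  6 vs larger child 23 at index 5, swap → [27, 20, 23, 19, 7, 6, 21, 3, 18, 1, 2, 11, 22]
  6 vs larger child 22 at index 12, swap → [27, 20, 23, 19, 7, 22, 21, 3, 18, 1, 2, 11, 6]
extract-max #2 returns 27:
  remove root 27; move last element 6 to root → [6, 20, 23, 19, 7, 22, 21, 3, 18, 1, 2, 11]
  6 vs larger child 23 at index 2, swap → [23, 20, 6, 19, 7, 22, 21, 3, 18, 1, 2, 11]
  6 vs larger child 22 at index 5, swap → [23, 20, 22, 19, 7, 6, 21, 3, 18, 1, 2, 11]
  6 vs only child 11 at index 11, swap → [23, 20, 22, 19, 7, 11, 21, 3, 18, 1, 2, 6]
extract-max #3 returns 23:
  remove root 23; move last element 6 to root → [6, 20, 22, 19, 7, 11, 21, 3, 18, 1, 2]
  6 vs larger child 22 at index 2, swap → [22, 20, 6, 19, 7, 11, 21, 3, 18, 1, 2]
  6 vs larger child 21 at index 6, swap → [22, 20, 21, 19, 7, 11, 6, 3, 18, 1, 2]

[22, 20, 21, 19, 7, 11, 6, 3, 18, 1, 2]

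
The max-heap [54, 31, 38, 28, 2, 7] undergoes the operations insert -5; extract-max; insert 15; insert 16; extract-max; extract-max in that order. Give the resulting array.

insert -5:
  append -5 at index 6 → [54, 31, 38, 28, 2, 7, -5] (no swap needed)
extract-max → returns 54:
  remove root 54; move last element -5 to root → [-5, 31, 38, 28, 2, 7]
  -5 vs larger child 38 at index 2, swap → [38, 31, -5, 28, 2, 7]
  -5 vs only child 7 at index 5, swap → [38, 31, 7, 28, 2, -5]
insert 15:
  append 15 at index 6 → [38, 31, 7, 28, 2, -5, 15]
  15 > parent 7 at index 2, swap → [38, 31, 15, 28, 2, -5, 7]
insert 16:
  append 16 at index 7 → [38, 31, 15, 28, 2, -5, 7, 16] (no swap needed)
extract-max → returns 38:
  remove root 38; move last element 16 to root → [16, 31, 15, 28, 2, -5, 7]
  16 vs larger child 31 at index 1, swap → [31, 16, 15, 28, 2, -5, 7]
  16 vs larger child 28 at index 3, swap → [31, 28, 15, 16, 2, -5, 7]
extract-max → returns 31:
  remove root 31; move last element 7 to root → [7, 28, 15, 16, 2, -5]
  7 vs larger child 28 at index 1, swap → [28, 7, 15, 16, 2, -5]
  7 vs larger child 16 at index 3, swap → [28, 16, 15, 7, 2, -5]

[28, 16, 15, 7, 2, -5]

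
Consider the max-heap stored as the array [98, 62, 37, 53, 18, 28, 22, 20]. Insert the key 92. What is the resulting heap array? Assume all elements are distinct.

append 92 at index 8 → [98, 62, 37, 53, 18, 28, 22, 20, 92]
92 > parent 53 at index 3, swap → [98, 62, 37, 92, 18, 28, 22, 20, 53]
92 > parent 62 at index 1, swap → [98, 92, 37, 62, 18, 28, 22, 20, 53]

[98, 92, 37, 62, 18, 28, 22, 20, 53]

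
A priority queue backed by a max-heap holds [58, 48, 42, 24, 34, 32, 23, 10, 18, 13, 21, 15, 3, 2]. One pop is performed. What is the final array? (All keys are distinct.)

[48, 34, 42, 24, 21, 32, 23, 10, 18, 13, 2, 15, 3]

remove root 58; move last element 2 to root → [2, 48, 42, 24, 34, 32, 23, 10, 18, 13, 21, 15, 3]
2 vs larger child 48 at index 1, swap → [48, 2, 42, 24, 34, 32, 23, 10, 18, 13, 21, 15, 3]
2 vs larger child 34 at index 4, swap → [48, 34, 42, 24, 2, 32, 23, 10, 18, 13, 21, 15, 3]
2 vs larger child 21 at index 10, swap → [48, 34, 42, 24, 21, 32, 23, 10, 18, 13, 2, 15, 3]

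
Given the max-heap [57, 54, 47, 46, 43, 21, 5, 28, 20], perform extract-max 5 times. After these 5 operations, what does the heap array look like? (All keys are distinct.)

extract-max #1 returns 57:
  remove root 57; move last element 20 to root → [20, 54, 47, 46, 43, 21, 5, 28]
  20 vs larger child 54 at index 1, swap → [54, 20, 47, 46, 43, 21, 5, 28]
  20 vs larger child 46 at index 3, swap → [54, 46, 47, 20, 43, 21, 5, 28]
  20 vs only child 28 at index 7, swap → [54, 46, 47, 28, 43, 21, 5, 20]
extract-max #2 returns 54:
  remove root 54; move last element 20 to root → [20, 46, 47, 28, 43, 21, 5]
  20 vs larger child 47 at index 2, swap → [47, 46, 20, 28, 43, 21, 5]
  20 vs larger child 21 at index 5, swap → [47, 46, 21, 28, 43, 20, 5]
extract-max #3 returns 47:
  remove root 47; move last element 5 to root → [5, 46, 21, 28, 43, 20]
  5 vs larger child 46 at index 1, swap → [46, 5, 21, 28, 43, 20]
  5 vs larger child 43 at index 4, swap → [46, 43, 21, 28, 5, 20]
extract-max #4 returns 46:
  remove root 46; move last element 20 to root → [20, 43, 21, 28, 5]
  20 vs larger child 43 at index 1, swap → [43, 20, 21, 28, 5]
  20 vs larger child 28 at index 3, swap → [43, 28, 21, 20, 5]
extract-max #5 returns 43:
  remove root 43; move last element 5 to root → [5, 28, 21, 20]
  5 vs larger child 28 at index 1, swap → [28, 5, 21, 20]
  5 vs only child 20 at index 3, swap → [28, 20, 21, 5]

[28, 20, 21, 5]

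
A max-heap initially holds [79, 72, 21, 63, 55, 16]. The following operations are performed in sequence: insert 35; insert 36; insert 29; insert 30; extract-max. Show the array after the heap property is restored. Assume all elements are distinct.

insert 35:
  append 35 at index 6 → [79, 72, 21, 63, 55, 16, 35]
  35 > parent 21 at index 2, swap → [79, 72, 35, 63, 55, 16, 21]
insert 36:
  append 36 at index 7 → [79, 72, 35, 63, 55, 16, 21, 36] (no swap needed)
insert 29:
  append 29 at index 8 → [79, 72, 35, 63, 55, 16, 21, 36, 29] (no swap needed)
insert 30:
  append 30 at index 9 → [79, 72, 35, 63, 55, 16, 21, 36, 29, 30] (no swap needed)
extract-max → returns 79:
  remove root 79; move last element 30 to root → [30, 72, 35, 63, 55, 16, 21, 36, 29]
  30 vs larger child 72 at index 1, swap → [72, 30, 35, 63, 55, 16, 21, 36, 29]
  30 vs larger child 63 at index 3, swap → [72, 63, 35, 30, 55, 16, 21, 36, 29]
  30 vs larger child 36 at index 7, swap → [72, 63, 35, 36, 55, 16, 21, 30, 29]

[72, 63, 35, 36, 55, 16, 21, 30, 29]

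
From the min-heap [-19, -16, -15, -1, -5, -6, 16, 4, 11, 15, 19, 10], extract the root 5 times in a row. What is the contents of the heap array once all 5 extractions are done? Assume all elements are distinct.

[-1, 4, 15, 11, 10, 19, 16]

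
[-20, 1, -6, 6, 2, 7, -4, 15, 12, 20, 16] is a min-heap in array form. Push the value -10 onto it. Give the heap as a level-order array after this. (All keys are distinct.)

[-20, 1, -10, 6, 2, -6, -4, 15, 12, 20, 16, 7]

append -10 at index 11 → [-20, 1, -6, 6, 2, 7, -4, 15, 12, 20, 16, -10]
-10 < parent 7 at index 5, swap → [-20, 1, -6, 6, 2, -10, -4, 15, 12, 20, 16, 7]
-10 < parent -6 at index 2, swap → [-20, 1, -10, 6, 2, -6, -4, 15, 12, 20, 16, 7]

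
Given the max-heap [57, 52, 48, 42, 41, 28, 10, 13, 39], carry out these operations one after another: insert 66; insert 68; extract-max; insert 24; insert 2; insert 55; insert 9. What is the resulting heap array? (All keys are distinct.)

insert 66:
  append 66 at index 9 → [57, 52, 48, 42, 41, 28, 10, 13, 39, 66]
  66 > parent 41 at index 4, swap → [57, 52, 48, 42, 66, 28, 10, 13, 39, 41]
  66 > parent 52 at index 1, swap → [57, 66, 48, 42, 52, 28, 10, 13, 39, 41]
  66 > parent 57 at index 0, swap → [66, 57, 48, 42, 52, 28, 10, 13, 39, 41]
insert 68:
  append 68 at index 10 → [66, 57, 48, 42, 52, 28, 10, 13, 39, 41, 68]
  68 > parent 52 at index 4, swap → [66, 57, 48, 42, 68, 28, 10, 13, 39, 41, 52]
  68 > parent 57 at index 1, swap → [66, 68, 48, 42, 57, 28, 10, 13, 39, 41, 52]
  68 > parent 66 at index 0, swap → [68, 66, 48, 42, 57, 28, 10, 13, 39, 41, 52]
extract-max → returns 68:
  remove root 68; move last element 52 to root → [52, 66, 48, 42, 57, 28, 10, 13, 39, 41]
  52 vs larger child 66 at index 1, swap → [66, 52, 48, 42, 57, 28, 10, 13, 39, 41]
  52 vs larger child 57 at index 4, swap → [66, 57, 48, 42, 52, 28, 10, 13, 39, 41]
insert 24:
  append 24 at index 10 → [66, 57, 48, 42, 52, 28, 10, 13, 39, 41, 24] (no swap needed)
insert 2:
  append 2 at index 11 → [66, 57, 48, 42, 52, 28, 10, 13, 39, 41, 24, 2] (no swap needed)
insert 55:
  append 55 at index 12 → [66, 57, 48, 42, 52, 28, 10, 13, 39, 41, 24, 2, 55]
  55 > parent 28 at index 5, swap → [66, 57, 48, 42, 52, 55, 10, 13, 39, 41, 24, 2, 28]
  55 > parent 48 at index 2, swap → [66, 57, 55, 42, 52, 48, 10, 13, 39, 41, 24, 2, 28]
insert 9:
  append 9 at index 13 → [66, 57, 55, 42, 52, 48, 10, 13, 39, 41, 24, 2, 28, 9] (no swap needed)

[66, 57, 55, 42, 52, 48, 10, 13, 39, 41, 24, 2, 28, 9]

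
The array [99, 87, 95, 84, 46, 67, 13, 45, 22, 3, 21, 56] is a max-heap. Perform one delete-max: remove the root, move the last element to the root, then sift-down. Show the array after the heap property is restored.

remove root 99; move last element 56 to root → [56, 87, 95, 84, 46, 67, 13, 45, 22, 3, 21]
56 vs larger child 95 at index 2, swap → [95, 87, 56, 84, 46, 67, 13, 45, 22, 3, 21]
56 vs larger child 67 at index 5, swap → [95, 87, 67, 84, 46, 56, 13, 45, 22, 3, 21]

[95, 87, 67, 84, 46, 56, 13, 45, 22, 3, 21]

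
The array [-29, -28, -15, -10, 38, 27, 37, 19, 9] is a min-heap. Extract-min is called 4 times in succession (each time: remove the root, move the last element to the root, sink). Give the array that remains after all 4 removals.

extract-min #1 returns -29:
  remove root -29; move last element 9 to root → [9, -28, -15, -10, 38, 27, 37, 19]
  9 vs smaller child -28 at index 1, swap → [-28, 9, -15, -10, 38, 27, 37, 19]
  9 vs smaller child -10 at index 3, swap → [-28, -10, -15, 9, 38, 27, 37, 19]
extract-min #2 returns -28:
  remove root -28; move last element 19 to root → [19, -10, -15, 9, 38, 27, 37]
  19 vs smaller child -15 at index 2, swap → [-15, -10, 19, 9, 38, 27, 37]
extract-min #3 returns -15:
  remove root -15; move last element 37 to root → [37, -10, 19, 9, 38, 27]
  37 vs smaller child -10 at index 1, swap → [-10, 37, 19, 9, 38, 27]
  37 vs smaller child 9 at index 3, swap → [-10, 9, 19, 37, 38, 27]
extract-min #4 returns -10:
  remove root -10; move last element 27 to root → [27, 9, 19, 37, 38]
  27 vs smaller child 9 at index 1, swap → [9, 27, 19, 37, 38]

[9, 27, 19, 37, 38]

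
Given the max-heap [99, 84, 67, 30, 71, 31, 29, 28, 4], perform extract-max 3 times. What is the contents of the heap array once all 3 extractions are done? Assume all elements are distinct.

extract-max #1 returns 99:
  remove root 99; move last element 4 to root → [4, 84, 67, 30, 71, 31, 29, 28]
  4 vs larger child 84 at index 1, swap → [84, 4, 67, 30, 71, 31, 29, 28]
  4 vs larger child 71 at index 4, swap → [84, 71, 67, 30, 4, 31, 29, 28]
extract-max #2 returns 84:
  remove root 84; move last element 28 to root → [28, 71, 67, 30, 4, 31, 29]
  28 vs larger child 71 at index 1, swap → [71, 28, 67, 30, 4, 31, 29]
  28 vs larger child 30 at index 3, swap → [71, 30, 67, 28, 4, 31, 29]
extract-max #3 returns 71:
  remove root 71; move last element 29 to root → [29, 30, 67, 28, 4, 31]
  29 vs larger child 67 at index 2, swap → [67, 30, 29, 28, 4, 31]
  29 vs only child 31 at index 5, swap → [67, 30, 31, 28, 4, 29]

[67, 30, 31, 28, 4, 29]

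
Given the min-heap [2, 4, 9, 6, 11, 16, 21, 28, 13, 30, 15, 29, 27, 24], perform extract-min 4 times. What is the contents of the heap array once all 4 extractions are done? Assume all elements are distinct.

extract-min #1 returns 2:
  remove root 2; move last element 24 to root → [24, 4, 9, 6, 11, 16, 21, 28, 13, 30, 15, 29, 27]
  24 vs smaller child 4 at index 1, swap → [4, 24, 9, 6, 11, 16, 21, 28, 13, 30, 15, 29, 27]
  24 vs smaller child 6 at index 3, swap → [4, 6, 9, 24, 11, 16, 21, 28, 13, 30, 15, 29, 27]
  24 vs smaller child 13 at index 8, swap → [4, 6, 9, 13, 11, 16, 21, 28, 24, 30, 15, 29, 27]
extract-min #2 returns 4:
  remove root 4; move last element 27 to root → [27, 6, 9, 13, 11, 16, 21, 28, 24, 30, 15, 29]
  27 vs smaller child 6 at index 1, swap → [6, 27, 9, 13, 11, 16, 21, 28, 24, 30, 15, 29]
  27 vs smaller child 11 at index 4, swap → [6, 11, 9, 13, 27, 16, 21, 28, 24, 30, 15, 29]
  27 vs smaller child 15 at index 10, swap → [6, 11, 9, 13, 15, 16, 21, 28, 24, 30, 27, 29]
extract-min #3 returns 6:
  remove root 6; move last element 29 to root → [29, 11, 9, 13, 15, 16, 21, 28, 24, 30, 27]
  29 vs smaller child 9 at index 2, swap → [9, 11, 29, 13, 15, 16, 21, 28, 24, 30, 27]
  29 vs smaller child 16 at index 5, swap → [9, 11, 16, 13, 15, 29, 21, 28, 24, 30, 27]
extract-min #4 returns 9:
  remove root 9; move last element 27 to root → [27, 11, 16, 13, 15, 29, 21, 28, 24, 30]
  27 vs smaller child 11 at index 1, swap → [11, 27, 16, 13, 15, 29, 21, 28, 24, 30]
  27 vs smaller child 13 at index 3, swap → [11, 13, 16, 27, 15, 29, 21, 28, 24, 30]
  27 vs smaller child 24 at index 8, swap → [11, 13, 16, 24, 15, 29, 21, 28, 27, 30]

[11, 13, 16, 24, 15, 29, 21, 28, 27, 30]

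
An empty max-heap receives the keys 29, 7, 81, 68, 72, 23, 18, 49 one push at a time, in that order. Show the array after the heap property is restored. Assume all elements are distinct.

Insert 29:
  append 29 at index 0 → [29] (no swap needed)
Insert 7:
  append 7 at index 1 → [29, 7] (no swap needed)
Insert 81:
  append 81 at index 2 → [29, 7, 81]
  81 > parent 29 at index 0, swap → [81, 7, 29]
Insert 68:
  append 68 at index 3 → [81, 7, 29, 68]
  68 > parent 7 at index 1, swap → [81, 68, 29, 7]
Insert 72:
  append 72 at index 4 → [81, 68, 29, 7, 72]
  72 > parent 68 at index 1, swap → [81, 72, 29, 7, 68]
Insert 23:
  append 23 at index 5 → [81, 72, 29, 7, 68, 23] (no swap needed)
Insert 18:
  append 18 at index 6 → [81, 72, 29, 7, 68, 23, 18] (no swap needed)
Insert 49:
  append 49 at index 7 → [81, 72, 29, 7, 68, 23, 18, 49]
  49 > parent 7 at index 3, swap → [81, 72, 29, 49, 68, 23, 18, 7]

[81, 72, 29, 49, 68, 23, 18, 7]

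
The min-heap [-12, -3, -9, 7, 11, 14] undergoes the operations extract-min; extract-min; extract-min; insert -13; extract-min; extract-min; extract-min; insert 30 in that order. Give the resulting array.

[14, 30]

extract-min → returns -12:
  remove root -12; move last element 14 to root → [14, -3, -9, 7, 11]
  14 vs smaller child -9 at index 2, swap → [-9, -3, 14, 7, 11]
extract-min → returns -9:
  remove root -9; move last element 11 to root → [11, -3, 14, 7]
  11 vs smaller child -3 at index 1, swap → [-3, 11, 14, 7]
  11 vs only child 7 at index 3, swap → [-3, 7, 14, 11]
extract-min → returns -3:
  remove root -3; move last element 11 to root → [11, 7, 14]
  11 vs smaller child 7 at index 1, swap → [7, 11, 14]
insert -13:
  append -13 at index 3 → [7, 11, 14, -13]
  -13 < parent 11 at index 1, swap → [7, -13, 14, 11]
  -13 < parent 7 at index 0, swap → [-13, 7, 14, 11]
extract-min → returns -13:
  remove root -13; move last element 11 to root → [11, 7, 14]
  11 vs smaller child 7 at index 1, swap → [7, 11, 14]
extract-min → returns 7:
  remove root 7; move last element 14 to root → [14, 11]
  14 vs only child 11 at index 1, swap → [11, 14]
extract-min → returns 11:
  remove root 11; move last element 14 to root → [14] (no swap needed)
insert 30:
  append 30 at index 1 → [14, 30] (no swap needed)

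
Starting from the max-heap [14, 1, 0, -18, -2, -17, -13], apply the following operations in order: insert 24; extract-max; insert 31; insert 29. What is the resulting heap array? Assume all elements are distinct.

insert 24:
  append 24 at index 7 → [14, 1, 0, -18, -2, -17, -13, 24]
  24 > parent -18 at index 3, swap → [14, 1, 0, 24, -2, -17, -13, -18]
  24 > parent 1 at index 1, swap → [14, 24, 0, 1, -2, -17, -13, -18]
  24 > parent 14 at index 0, swap → [24, 14, 0, 1, -2, -17, -13, -18]
extract-max → returns 24:
  remove root 24; move last element -18 to root → [-18, 14, 0, 1, -2, -17, -13]
  -18 vs larger child 14 at index 1, swap → [14, -18, 0, 1, -2, -17, -13]
  -18 vs larger child 1 at index 3, swap → [14, 1, 0, -18, -2, -17, -13]
insert 31:
  append 31 at index 7 → [14, 1, 0, -18, -2, -17, -13, 31]
  31 > parent -18 at index 3, swap → [14, 1, 0, 31, -2, -17, -13, -18]
  31 > parent 1 at index 1, swap → [14, 31, 0, 1, -2, -17, -13, -18]
  31 > parent 14 at index 0, swap → [31, 14, 0, 1, -2, -17, -13, -18]
insert 29:
  append 29 at index 8 → [31, 14, 0, 1, -2, -17, -13, -18, 29]
  29 > parent 1 at index 3, swap → [31, 14, 0, 29, -2, -17, -13, -18, 1]
  29 > parent 14 at index 1, swap → [31, 29, 0, 14, -2, -17, -13, -18, 1]

[31, 29, 0, 14, -2, -17, -13, -18, 1]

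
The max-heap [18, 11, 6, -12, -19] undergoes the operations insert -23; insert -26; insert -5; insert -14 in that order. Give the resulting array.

insert -23:
  append -23 at index 5 → [18, 11, 6, -12, -19, -23] (no swap needed)
insert -26:
  append -26 at index 6 → [18, 11, 6, -12, -19, -23, -26] (no swap needed)
insert -5:
  append -5 at index 7 → [18, 11, 6, -12, -19, -23, -26, -5]
  -5 > parent -12 at index 3, swap → [18, 11, 6, -5, -19, -23, -26, -12]
insert -14:
  append -14 at index 8 → [18, 11, 6, -5, -19, -23, -26, -12, -14] (no swap needed)

[18, 11, 6, -5, -19, -23, -26, -12, -14]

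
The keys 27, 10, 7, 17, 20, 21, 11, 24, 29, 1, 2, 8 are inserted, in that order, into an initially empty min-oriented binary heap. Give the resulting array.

[1, 2, 8, 24, 7, 10, 11, 27, 29, 20, 17, 21]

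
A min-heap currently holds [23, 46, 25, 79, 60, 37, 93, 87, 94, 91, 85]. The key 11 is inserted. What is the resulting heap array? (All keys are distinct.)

[11, 46, 23, 79, 60, 25, 93, 87, 94, 91, 85, 37]

append 11 at index 11 → [23, 46, 25, 79, 60, 37, 93, 87, 94, 91, 85, 11]
11 < parent 37 at index 5, swap → [23, 46, 25, 79, 60, 11, 93, 87, 94, 91, 85, 37]
11 < parent 25 at index 2, swap → [23, 46, 11, 79, 60, 25, 93, 87, 94, 91, 85, 37]
11 < parent 23 at index 0, swap → [11, 46, 23, 79, 60, 25, 93, 87, 94, 91, 85, 37]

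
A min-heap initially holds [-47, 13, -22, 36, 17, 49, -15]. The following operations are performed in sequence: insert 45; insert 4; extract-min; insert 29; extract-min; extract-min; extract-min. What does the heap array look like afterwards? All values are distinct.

insert 45:
  append 45 at index 7 → [-47, 13, -22, 36, 17, 49, -15, 45] (no swap needed)
insert 4:
  append 4 at index 8 → [-47, 13, -22, 36, 17, 49, -15, 45, 4]
  4 < parent 36 at index 3, swap → [-47, 13, -22, 4, 17, 49, -15, 45, 36]
  4 < parent 13 at index 1, swap → [-47, 4, -22, 13, 17, 49, -15, 45, 36]
extract-min → returns -47:
  remove root -47; move last element 36 to root → [36, 4, -22, 13, 17, 49, -15, 45]
  36 vs smaller child -22 at index 2, swap → [-22, 4, 36, 13, 17, 49, -15, 45]
  36 vs smaller child -15 at index 6, swap → [-22, 4, -15, 13, 17, 49, 36, 45]
insert 29:
  append 29 at index 8 → [-22, 4, -15, 13, 17, 49, 36, 45, 29] (no swap needed)
extract-min → returns -22:
  remove root -22; move last element 29 to root → [29, 4, -15, 13, 17, 49, 36, 45]
  29 vs smaller child -15 at index 2, swap → [-15, 4, 29, 13, 17, 49, 36, 45]
extract-min → returns -15:
  remove root -15; move last element 45 to root → [45, 4, 29, 13, 17, 49, 36]
  45 vs smaller child 4 at index 1, swap → [4, 45, 29, 13, 17, 49, 36]
  45 vs smaller child 13 at index 3, swap → [4, 13, 29, 45, 17, 49, 36]
extract-min → returns 4:
  remove root 4; move last element 36 to root → [36, 13, 29, 45, 17, 49]
  36 vs smaller child 13 at index 1, swap → [13, 36, 29, 45, 17, 49]
  36 vs smaller child 17 at index 4, swap → [13, 17, 29, 45, 36, 49]

[13, 17, 29, 45, 36, 49]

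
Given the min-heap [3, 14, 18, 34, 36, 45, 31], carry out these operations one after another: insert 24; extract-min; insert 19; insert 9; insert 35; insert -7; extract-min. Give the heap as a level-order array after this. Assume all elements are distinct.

[9, 14, 18, 19, 35, 45, 31, 34, 24, 36]

insert 24:
  append 24 at index 7 → [3, 14, 18, 34, 36, 45, 31, 24]
  24 < parent 34 at index 3, swap → [3, 14, 18, 24, 36, 45, 31, 34]
extract-min → returns 3:
  remove root 3; move last element 34 to root → [34, 14, 18, 24, 36, 45, 31]
  34 vs smaller child 14 at index 1, swap → [14, 34, 18, 24, 36, 45, 31]
  34 vs smaller child 24 at index 3, swap → [14, 24, 18, 34, 36, 45, 31]
insert 19:
  append 19 at index 7 → [14, 24, 18, 34, 36, 45, 31, 19]
  19 < parent 34 at index 3, swap → [14, 24, 18, 19, 36, 45, 31, 34]
  19 < parent 24 at index 1, swap → [14, 19, 18, 24, 36, 45, 31, 34]
insert 9:
  append 9 at index 8 → [14, 19, 18, 24, 36, 45, 31, 34, 9]
  9 < parent 24 at index 3, swap → [14, 19, 18, 9, 36, 45, 31, 34, 24]
  9 < parent 19 at index 1, swap → [14, 9, 18, 19, 36, 45, 31, 34, 24]
  9 < parent 14 at index 0, swap → [9, 14, 18, 19, 36, 45, 31, 34, 24]
insert 35:
  append 35 at index 9 → [9, 14, 18, 19, 36, 45, 31, 34, 24, 35]
  35 < parent 36 at index 4, swap → [9, 14, 18, 19, 35, 45, 31, 34, 24, 36]
insert -7:
  append -7 at index 10 → [9, 14, 18, 19, 35, 45, 31, 34, 24, 36, -7]
  -7 < parent 35 at index 4, swap → [9, 14, 18, 19, -7, 45, 31, 34, 24, 36, 35]
  -7 < parent 14 at index 1, swap → [9, -7, 18, 19, 14, 45, 31, 34, 24, 36, 35]
  -7 < parent 9 at index 0, swap → [-7, 9, 18, 19, 14, 45, 31, 34, 24, 36, 35]
extract-min → returns -7:
  remove root -7; move last element 35 to root → [35, 9, 18, 19, 14, 45, 31, 34, 24, 36]
  35 vs smaller child 9 at index 1, swap → [9, 35, 18, 19, 14, 45, 31, 34, 24, 36]
  35 vs smaller child 14 at index 4, swap → [9, 14, 18, 19, 35, 45, 31, 34, 24, 36]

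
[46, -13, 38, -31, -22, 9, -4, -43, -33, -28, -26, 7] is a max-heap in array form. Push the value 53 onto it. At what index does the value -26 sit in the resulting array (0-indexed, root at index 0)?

append 53 at index 12 → [46, -13, 38, -31, -22, 9, -4, -43, -33, -28, -26, 7, 53]
53 > parent 9 at index 5, swap → [46, -13, 38, -31, -22, 53, -4, -43, -33, -28, -26, 7, 9]
53 > parent 38 at index 2, swap → [46, -13, 53, -31, -22, 38, -4, -43, -33, -28, -26, 7, 9]
53 > parent 46 at index 0, swap → [53, -13, 46, -31, -22, 38, -4, -43, -33, -28, -26, 7, 9]
resulting array: [53, -13, 46, -31, -22, 38, -4, -43, -33, -28, -26, 7, 9]

10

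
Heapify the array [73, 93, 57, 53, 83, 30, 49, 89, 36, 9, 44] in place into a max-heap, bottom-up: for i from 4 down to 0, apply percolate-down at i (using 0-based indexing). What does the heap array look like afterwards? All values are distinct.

[93, 89, 57, 73, 83, 30, 49, 53, 36, 9, 44]

sift down from index 4: already satisfies heap property
sift down from index 3:
  53 vs larger child 89 at index 7, swap → [73, 93, 57, 89, 83, 30, 49, 53, 36, 9, 44]
sift down from index 2: already satisfies heap property
sift down from index 1: already satisfies heap property
sift down from index 0:
  73 vs larger child 93 at index 1, swap → [93, 73, 57, 89, 83, 30, 49, 53, 36, 9, 44]
  73 vs larger child 89 at index 3, swap → [93, 89, 57, 73, 83, 30, 49, 53, 36, 9, 44]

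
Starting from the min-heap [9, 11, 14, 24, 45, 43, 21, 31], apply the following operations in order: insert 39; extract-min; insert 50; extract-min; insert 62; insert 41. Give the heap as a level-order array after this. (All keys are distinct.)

[14, 24, 21, 31, 41, 43, 50, 39, 62, 45]

insert 39:
  append 39 at index 8 → [9, 11, 14, 24, 45, 43, 21, 31, 39] (no swap needed)
extract-min → returns 9:
  remove root 9; move last element 39 to root → [39, 11, 14, 24, 45, 43, 21, 31]
  39 vs smaller child 11 at index 1, swap → [11, 39, 14, 24, 45, 43, 21, 31]
  39 vs smaller child 24 at index 3, swap → [11, 24, 14, 39, 45, 43, 21, 31]
  39 vs only child 31 at index 7, swap → [11, 24, 14, 31, 45, 43, 21, 39]
insert 50:
  append 50 at index 8 → [11, 24, 14, 31, 45, 43, 21, 39, 50] (no swap needed)
extract-min → returns 11:
  remove root 11; move last element 50 to root → [50, 24, 14, 31, 45, 43, 21, 39]
  50 vs smaller child 14 at index 2, swap → [14, 24, 50, 31, 45, 43, 21, 39]
  50 vs smaller child 21 at index 6, swap → [14, 24, 21, 31, 45, 43, 50, 39]
insert 62:
  append 62 at index 8 → [14, 24, 21, 31, 45, 43, 50, 39, 62] (no swap needed)
insert 41:
  append 41 at index 9 → [14, 24, 21, 31, 45, 43, 50, 39, 62, 41]
  41 < parent 45 at index 4, swap → [14, 24, 21, 31, 41, 43, 50, 39, 62, 45]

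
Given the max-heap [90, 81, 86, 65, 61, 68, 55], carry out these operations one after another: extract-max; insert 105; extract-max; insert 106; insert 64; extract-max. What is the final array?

extract-max → returns 90:
  remove root 90; move last element 55 to root → [55, 81, 86, 65, 61, 68]
  55 vs larger child 86 at index 2, swap → [86, 81, 55, 65, 61, 68]
  55 vs only child 68 at index 5, swap → [86, 81, 68, 65, 61, 55]
insert 105:
  append 105 at index 6 → [86, 81, 68, 65, 61, 55, 105]
  105 > parent 68 at index 2, swap → [86, 81, 105, 65, 61, 55, 68]
  105 > parent 86 at index 0, swap → [105, 81, 86, 65, 61, 55, 68]
extract-max → returns 105:
  remove root 105; move last element 68 to root → [68, 81, 86, 65, 61, 55]
  68 vs larger child 86 at index 2, swap → [86, 81, 68, 65, 61, 55]
insert 106:
  append 106 at index 6 → [86, 81, 68, 65, 61, 55, 106]
  106 > parent 68 at index 2, swap → [86, 81, 106, 65, 61, 55, 68]
  106 > parent 86 at index 0, swap → [106, 81, 86, 65, 61, 55, 68]
insert 64:
  append 64 at index 7 → [106, 81, 86, 65, 61, 55, 68, 64] (no swap needed)
extract-max → returns 106:
  remove root 106; move last element 64 to root → [64, 81, 86, 65, 61, 55, 68]
  64 vs larger child 86 at index 2, swap → [86, 81, 64, 65, 61, 55, 68]
  64 vs larger child 68 at index 6, swap → [86, 81, 68, 65, 61, 55, 64]

[86, 81, 68, 65, 61, 55, 64]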